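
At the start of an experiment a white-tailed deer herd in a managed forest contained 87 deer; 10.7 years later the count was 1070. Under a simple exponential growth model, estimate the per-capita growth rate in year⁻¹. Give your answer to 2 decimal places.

From N(t) = N₀·e^(rt): e^(r·10.7) = 1070/87 = 12.299.
r·10.7 = ln(12.299) = 2.5095, so r = 2.5095/10.7 = 0.23453.

0.23 per year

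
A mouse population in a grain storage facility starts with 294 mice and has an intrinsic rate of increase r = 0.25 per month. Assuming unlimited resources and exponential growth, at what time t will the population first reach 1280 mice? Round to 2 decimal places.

5.88 months

Set N₀·e^(rt) = 1280: e^(0.25·t) = 1280/294 = 4.3537.
0.25·t = ln(4.3537) = 1.471, so t = 1.471/0.25 = 5.8841.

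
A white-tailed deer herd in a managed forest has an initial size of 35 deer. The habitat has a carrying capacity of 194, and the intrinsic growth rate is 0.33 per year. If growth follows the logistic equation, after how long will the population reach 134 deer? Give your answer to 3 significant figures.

7.02 years

A = (K − N₀)/N₀ = (194 − 35)/35 = 4.5429.
Solve 194/(1 + 4.5429·e^(−0.33t)) = 134: 1 + 4.5429·e^(−0.33t) = 1.4478, so e^(−0.33t) = 0.0985638.
−0.33·t = ln(0.0985638) = -2.3171, so t = 2.3171/0.33 = 7.0214.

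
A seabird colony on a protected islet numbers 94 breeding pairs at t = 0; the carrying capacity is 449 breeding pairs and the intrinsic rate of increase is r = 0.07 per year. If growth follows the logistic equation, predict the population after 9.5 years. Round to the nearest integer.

A = (K − N₀)/N₀ = (449 − 94)/94 = 3.7766.
N(t) = K/(1 + A·e^(−rt)) = 449/(1 + 3.7766×e^(−0.07×9.5)).
e^(−0.665) = 0.51427; denominator = 1 + 3.7766×0.51427 = 2.9422.
N = 449/2.9422 = 152.607.

153 breeding pairs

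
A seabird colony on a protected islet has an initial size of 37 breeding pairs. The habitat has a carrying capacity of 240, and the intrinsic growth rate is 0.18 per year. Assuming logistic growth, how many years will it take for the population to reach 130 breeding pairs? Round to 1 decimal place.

10.4 years

A = (K − N₀)/N₀ = (240 − 37)/37 = 5.4865.
Solve 240/(1 + 5.4865·e^(−0.18t)) = 130: 1 + 5.4865·e^(−0.18t) = 1.8462, so e^(−0.18t) = 0.154225.
−0.18·t = ln(0.154225) = -1.8693, so t = 1.8693/0.18 = 10.385.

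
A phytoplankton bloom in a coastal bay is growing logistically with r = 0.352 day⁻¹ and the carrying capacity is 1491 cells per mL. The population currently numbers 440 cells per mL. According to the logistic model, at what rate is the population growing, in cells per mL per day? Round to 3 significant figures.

dN/dt = rN(1 − N/K) = 0.352 × 440 × (1 − 440/1491).
1 − 440/1491 = 0.7049; dN/dt = 0.352 × 440 × 0.7049 = 109.17.

109 cells per mL per day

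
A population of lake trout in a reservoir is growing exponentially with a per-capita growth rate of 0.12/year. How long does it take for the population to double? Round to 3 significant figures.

Doubling time t_d = ln(2)/r = 0.6931/0.12 = 5.7762.

5.78 years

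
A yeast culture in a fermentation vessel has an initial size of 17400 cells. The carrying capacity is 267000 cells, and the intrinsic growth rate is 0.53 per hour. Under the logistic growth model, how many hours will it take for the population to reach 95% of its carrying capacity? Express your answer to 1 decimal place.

10.6 hours

A = (K − N₀)/N₀ = (267000 − 17400)/17400 = 14.345.
Solve 267000/(1 + 14.345·e^(−0.53t)) = 253650: 1 + 14.345·e^(−0.53t) = 1.0526, so e^(−0.53t) = 0.00366903.
−0.53·t = ln(0.00366903) = -5.6078, so t = 5.6078/0.53 = 10.581.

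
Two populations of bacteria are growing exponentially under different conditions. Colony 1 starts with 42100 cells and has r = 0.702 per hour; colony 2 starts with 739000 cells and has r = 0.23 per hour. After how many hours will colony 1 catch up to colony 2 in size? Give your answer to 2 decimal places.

6.07 hours

Set 42100·e^(0.702t) = 739000·e^(0.23t).
e^((0.702 − 0.23)t) = 739000/42100 → e^(0.472·t) = 17.553.
0.472·t = ln(17.553) = 2.8653, so t = 2.8653/0.472 = 6.0704.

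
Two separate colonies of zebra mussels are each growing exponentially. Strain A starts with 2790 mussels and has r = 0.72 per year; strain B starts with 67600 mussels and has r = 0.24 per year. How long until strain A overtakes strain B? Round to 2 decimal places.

6.64 years

Set 2790·e^(0.72t) = 67600·e^(0.24t).
e^((0.72 − 0.24)t) = 67600/2790 → e^(0.48·t) = 24.229.
0.48·t = ln(24.229) = 3.1876, so t = 3.1876/0.48 = 6.6408.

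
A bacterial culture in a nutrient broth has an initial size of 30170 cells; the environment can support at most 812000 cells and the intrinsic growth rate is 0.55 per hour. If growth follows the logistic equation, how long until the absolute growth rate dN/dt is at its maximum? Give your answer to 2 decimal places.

5.92 hours

Logistic growth is fastest at N = K/2 = 406000.
A = (K − N₀)/N₀ = 25.914. Set K/(1 + A·e^(−rt)) = K/2 → A·e^(−rt) = 1.
e^(−0.55t) = 1/25.914 = 0.038589, so t = ln(25.914)/0.55 = 3.2548/0.55 = 5.9178.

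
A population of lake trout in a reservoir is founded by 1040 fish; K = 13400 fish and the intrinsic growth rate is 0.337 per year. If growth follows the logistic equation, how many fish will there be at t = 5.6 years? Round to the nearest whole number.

A = (K − N₀)/N₀ = (13400 − 1040)/1040 = 11.885.
N(t) = K/(1 + A·e^(−rt)) = 13400/(1 + 11.885×e^(−0.337×5.6)).
e^(−1.887) = 0.1515; denominator = 1 + 11.885×0.1515 = 2.8005.
N = 13400/2.8005 = 4784.92.

4785 fish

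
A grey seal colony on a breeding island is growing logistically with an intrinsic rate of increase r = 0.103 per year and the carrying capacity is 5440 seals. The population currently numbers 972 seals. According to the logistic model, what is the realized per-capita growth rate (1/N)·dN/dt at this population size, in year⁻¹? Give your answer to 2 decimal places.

0.08 per year

(1/N)·dN/dt = r(1 − N/K) = 0.103 × (1 − 972/5440).
= 0.103 × 0.82132 = 0.084596.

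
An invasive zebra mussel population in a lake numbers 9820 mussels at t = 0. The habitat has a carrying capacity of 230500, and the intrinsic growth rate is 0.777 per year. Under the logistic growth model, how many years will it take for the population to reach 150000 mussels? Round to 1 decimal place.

A = (K − N₀)/N₀ = (230500 − 9820)/9820 = 22.473.
Solve 230500/(1 + 22.473·e^(−0.777t)) = 150000: 1 + 22.473·e^(−0.777t) = 1.5367, so e^(−0.777t) = 0.023881.
−0.777·t = ln(0.023881) = -3.7347, so t = 3.7347/0.777 = 4.8065.

4.8 years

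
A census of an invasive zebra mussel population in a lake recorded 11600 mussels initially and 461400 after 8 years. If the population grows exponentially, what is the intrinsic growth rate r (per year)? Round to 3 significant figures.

From N(t) = N₀·e^(rt): e^(r·8) = 461400/11600 = 39.776.
r·8 = ln(39.776) = 3.6833, so r = 3.6833/8 = 0.46041.

0.460 per year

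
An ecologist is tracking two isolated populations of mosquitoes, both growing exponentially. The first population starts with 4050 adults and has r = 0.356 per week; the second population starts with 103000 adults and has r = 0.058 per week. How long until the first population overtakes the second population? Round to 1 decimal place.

Set 4050·e^(0.356t) = 103000·e^(0.058t).
e^((0.356 − 0.058)t) = 103000/4050 → e^(0.298·t) = 25.432.
0.298·t = ln(25.432) = 3.236, so t = 3.236/0.298 = 10.859.

10.9 weeks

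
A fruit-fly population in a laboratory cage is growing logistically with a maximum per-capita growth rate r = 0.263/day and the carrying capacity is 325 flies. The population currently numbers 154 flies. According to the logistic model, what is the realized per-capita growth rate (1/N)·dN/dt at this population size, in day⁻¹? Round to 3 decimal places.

(1/N)·dN/dt = r(1 − N/K) = 0.263 × (1 − 154/325).
= 0.263 × 0.52615 = 0.13838.

0.138 per day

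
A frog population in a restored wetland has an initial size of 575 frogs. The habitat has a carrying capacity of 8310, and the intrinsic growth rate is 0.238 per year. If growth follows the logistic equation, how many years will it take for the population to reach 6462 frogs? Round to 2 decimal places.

16.18 years

A = (K − N₀)/N₀ = (8310 − 575)/575 = 13.452.
Solve 8310/(1 + 13.452·e^(−0.238t)) = 6462: 1 + 13.452·e^(−0.238t) = 1.286, so e^(−0.238t) = 0.021259.
−0.238·t = ln(0.021259) = -3.851, so t = 3.851/0.238 = 16.181.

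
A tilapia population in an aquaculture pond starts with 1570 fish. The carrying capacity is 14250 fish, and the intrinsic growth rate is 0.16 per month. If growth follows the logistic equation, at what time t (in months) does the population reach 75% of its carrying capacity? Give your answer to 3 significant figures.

A = (K − N₀)/N₀ = (14250 − 1570)/1570 = 8.0764.
Solve 14250/(1 + 8.0764·e^(−0.16t)) = 10687.5: 1 + 8.0764·e^(−0.16t) = 1.3333, so e^(−0.16t) = 0.0412723.
−0.16·t = ln(0.0412723) = -3.1876, so t = 3.1876/0.16 = 19.922.

19.9 months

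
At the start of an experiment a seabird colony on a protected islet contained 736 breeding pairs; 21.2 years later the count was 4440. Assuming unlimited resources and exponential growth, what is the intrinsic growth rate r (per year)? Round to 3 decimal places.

From N(t) = N₀·e^(rt): e^(r·21.2) = 4440/736 = 6.0326.
r·21.2 = ln(6.0326) = 1.7972, so r = 1.7972/21.2 = 0.084773.

0.085 per year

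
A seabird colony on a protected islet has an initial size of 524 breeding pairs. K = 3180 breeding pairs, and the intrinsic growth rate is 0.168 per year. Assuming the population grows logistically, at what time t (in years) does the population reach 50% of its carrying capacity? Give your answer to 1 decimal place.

A = (K − N₀)/N₀ = (3180 − 524)/524 = 5.0687.
Solve 3180/(1 + 5.0687·e^(−0.168t)) = 1590: 1 + 5.0687·e^(−0.168t) = 2, so e^(−0.168t) = 0.197289.
−0.168·t = ln(0.197289) = -1.6231, so t = 1.6231/0.168 = 9.6612.

9.7 years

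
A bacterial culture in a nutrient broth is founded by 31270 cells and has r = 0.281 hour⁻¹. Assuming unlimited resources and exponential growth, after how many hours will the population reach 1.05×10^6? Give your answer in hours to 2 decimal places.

Set N₀·e^(rt) = 1.05×10^6: e^(0.281·t) = 1.05×10^6/31270 = 33.579.
0.281·t = ln(33.579) = 3.5139, so t = 3.5139/0.281 = 12.505.

12.50 hours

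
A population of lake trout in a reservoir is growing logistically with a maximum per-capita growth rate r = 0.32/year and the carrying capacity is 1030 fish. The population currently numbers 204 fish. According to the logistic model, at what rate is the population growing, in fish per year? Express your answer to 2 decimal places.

52.35 fish per year

dN/dt = rN(1 − N/K) = 0.32 × 204 × (1 − 204/1030).
1 − 204/1030 = 0.80194; dN/dt = 0.32 × 204 × 0.80194 = 52.351.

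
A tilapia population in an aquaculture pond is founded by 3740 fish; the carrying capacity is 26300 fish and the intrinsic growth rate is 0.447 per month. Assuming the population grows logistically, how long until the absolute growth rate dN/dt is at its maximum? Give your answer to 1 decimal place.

4.0 months

Logistic growth is fastest at N = K/2 = 13150.
A = (K − N₀)/N₀ = 6.0321. Set K/(1 + A·e^(−rt)) = K/2 → A·e^(−rt) = 1.
e^(−0.447t) = 1/6.0321 = 0.16578, so t = ln(6.0321)/0.447 = 1.7971/0.447 = 4.0203.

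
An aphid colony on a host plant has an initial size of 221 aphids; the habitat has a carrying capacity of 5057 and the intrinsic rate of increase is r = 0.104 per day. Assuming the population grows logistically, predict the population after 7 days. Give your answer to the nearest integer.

437 aphids

A = (K − N₀)/N₀ = (5057 − 221)/221 = 21.882.
N(t) = K/(1 + A·e^(−rt)) = 5057/(1 + 21.882×e^(−0.104×7)).
e^(−0.728) = 0.48287; denominator = 1 + 21.882×0.48287 = 11.566.
N = 5057/11.566 = 437.214.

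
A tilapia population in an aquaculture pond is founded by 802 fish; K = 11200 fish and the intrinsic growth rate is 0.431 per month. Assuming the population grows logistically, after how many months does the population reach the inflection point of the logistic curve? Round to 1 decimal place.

5.9 months

Logistic growth is fastest at N = K/2 = 5600.
A = (K − N₀)/N₀ = 12.965. Set K/(1 + A·e^(−rt)) = K/2 → A·e^(−rt) = 1.
e^(−0.431t) = 1/12.965 = 0.0771302, so t = ln(12.965)/0.431 = 2.5623/0.431 = 5.9449.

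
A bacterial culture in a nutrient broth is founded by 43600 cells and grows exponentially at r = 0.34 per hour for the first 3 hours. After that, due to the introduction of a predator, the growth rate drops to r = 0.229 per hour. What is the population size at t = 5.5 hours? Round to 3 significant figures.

Phase 1: N(3) = 43600·e^(0.34×3) = 43600·e^1.02 = 120911.
Phase 2 runs for 5.5 − 3 = 2.5 hours at r = 0.229.
N(5.5) = 120911·e^(0.229×2.5) = 120911·e^0.5725 = 214339.

214000 cells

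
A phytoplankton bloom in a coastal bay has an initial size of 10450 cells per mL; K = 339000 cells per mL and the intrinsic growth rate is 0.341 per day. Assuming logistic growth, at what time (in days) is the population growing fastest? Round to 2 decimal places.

Logistic growth is fastest at N = K/2 = 169500.
A = (K − N₀)/N₀ = 31.44. Set K/(1 + A·e^(−rt)) = K/2 → A·e^(−rt) = 1.
e^(−0.341t) = 1/31.44 = 0.0318064, so t = ln(31.44)/0.341 = 3.4481/0.341 = 10.112.

10.11 days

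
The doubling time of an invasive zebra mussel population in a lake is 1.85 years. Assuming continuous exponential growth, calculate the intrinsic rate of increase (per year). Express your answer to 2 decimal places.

r = ln(2)/t_d = 0.6931/1.85 = 0.37467.

0.37 per year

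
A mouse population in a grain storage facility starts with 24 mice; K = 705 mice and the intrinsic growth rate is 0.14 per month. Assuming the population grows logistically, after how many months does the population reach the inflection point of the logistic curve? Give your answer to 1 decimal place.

23.9 months

Logistic growth is fastest at N = K/2 = 352.5.
A = (K − N₀)/N₀ = 28.375. Set K/(1 + A·e^(−rt)) = K/2 → A·e^(−rt) = 1.
e^(−0.14t) = 1/28.375 = 0.0352423, so t = ln(28.375)/0.14 = 3.3455/0.14 = 23.896.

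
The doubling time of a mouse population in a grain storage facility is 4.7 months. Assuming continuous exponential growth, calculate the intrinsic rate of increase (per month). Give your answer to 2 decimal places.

r = ln(2)/t_d = 0.6931/4.7 = 0.14748.

0.15 per month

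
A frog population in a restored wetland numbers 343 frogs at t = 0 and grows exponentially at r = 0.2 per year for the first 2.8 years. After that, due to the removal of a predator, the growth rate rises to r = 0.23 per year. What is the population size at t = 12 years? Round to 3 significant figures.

Phase 1: N(2.8) = 343·e^(0.2×2.8) = 343·e^0.56 = 600.481.
Phase 2 runs for 12 − 2.8 = 9.2 years at r = 0.23.
N(12) = 600.481·e^(0.23×9.2) = 600.481·e^2.116 = 4982.72.

4980 frogs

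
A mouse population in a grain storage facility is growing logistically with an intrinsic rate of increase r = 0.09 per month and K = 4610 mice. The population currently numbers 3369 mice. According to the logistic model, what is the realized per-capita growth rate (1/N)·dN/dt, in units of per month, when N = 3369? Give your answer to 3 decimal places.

(1/N)·dN/dt = r(1 − N/K) = 0.09 × (1 − 3369/4610).
= 0.09 × 0.2692 = 0.024228.

0.024 per month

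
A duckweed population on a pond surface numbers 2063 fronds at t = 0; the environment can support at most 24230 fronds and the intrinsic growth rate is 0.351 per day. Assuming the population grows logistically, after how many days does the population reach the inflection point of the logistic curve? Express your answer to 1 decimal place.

Logistic growth is fastest at N = K/2 = 12115.
A = (K − N₀)/N₀ = 10.745. Set K/(1 + A·e^(−rt)) = K/2 → A·e^(−rt) = 1.
e^(−0.351t) = 1/10.745 = 0.0930663, so t = ln(10.745)/0.351 = 2.3744/0.351 = 6.7648.

6.8 days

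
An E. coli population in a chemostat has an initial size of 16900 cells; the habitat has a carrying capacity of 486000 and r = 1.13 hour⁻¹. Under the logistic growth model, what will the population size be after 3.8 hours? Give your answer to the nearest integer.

A = (K − N₀)/N₀ = (486000 − 16900)/16900 = 27.757.
N(t) = K/(1 + A·e^(−rt)) = 486000/(1 + 27.757×e^(−1.13×3.8)).
e^(−4.294) = 0.01365; denominator = 1 + 27.757×0.01365 = 1.3789.
N = 486000/1.3789 = 352456.

352456 cells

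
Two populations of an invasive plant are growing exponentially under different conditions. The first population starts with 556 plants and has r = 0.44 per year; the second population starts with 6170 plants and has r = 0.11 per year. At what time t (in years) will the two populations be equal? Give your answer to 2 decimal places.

Set 556·e^(0.44t) = 6170·e^(0.11t).
e^((0.44 − 0.11)t) = 6170/556 → e^(0.33·t) = 11.097.
0.33·t = ln(11.097) = 2.4067, so t = 2.4067/0.33 = 7.293.

7.29 years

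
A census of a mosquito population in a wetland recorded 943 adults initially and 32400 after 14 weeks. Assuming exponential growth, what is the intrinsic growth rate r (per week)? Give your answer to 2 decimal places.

0.25 per week

From N(t) = N₀·e^(rt): e^(r·14) = 32400/943 = 34.358.
r·14 = ln(34.358) = 3.5368, so r = 3.5368/14 = 0.25263.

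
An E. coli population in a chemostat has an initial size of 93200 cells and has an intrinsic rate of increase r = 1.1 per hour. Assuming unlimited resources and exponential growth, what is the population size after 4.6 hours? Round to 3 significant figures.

N(t) = N₀·e^(rt) = 93200 × e^(1.1×4.6) = 93200 × e^5.06.
e^5.06 ≈ 157.59, so N ≈ 93200 × 157.59 = 1.468744×10^7.

14700000 cells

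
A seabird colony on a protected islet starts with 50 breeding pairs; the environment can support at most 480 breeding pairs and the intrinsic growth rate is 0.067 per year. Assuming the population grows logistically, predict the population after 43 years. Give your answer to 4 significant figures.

A = (K − N₀)/N₀ = (480 − 50)/50 = 8.6.
N(t) = K/(1 + A·e^(−rt)) = 480/(1 + 8.6×e^(−0.067×43)).
e^(−2.881) = 0.056079; denominator = 1 + 8.6×0.056079 = 1.4823.
N = 480/1.4823 = 323.826.

323.8 breeding pairs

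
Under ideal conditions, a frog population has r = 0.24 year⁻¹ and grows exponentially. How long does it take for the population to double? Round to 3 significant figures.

Doubling time t_d = ln(2)/r = 0.6931/0.24 = 2.8881.

2.89 years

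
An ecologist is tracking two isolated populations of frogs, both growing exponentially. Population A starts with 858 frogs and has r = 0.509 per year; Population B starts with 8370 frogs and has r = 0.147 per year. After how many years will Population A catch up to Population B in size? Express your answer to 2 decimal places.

Set 858·e^(0.509t) = 8370·e^(0.147t).
e^((0.509 − 0.147)t) = 8370/858 → e^(0.362·t) = 9.7552.
0.362·t = ln(9.7552) = 2.2778, so t = 2.2778/0.362 = 6.2923.

6.29 years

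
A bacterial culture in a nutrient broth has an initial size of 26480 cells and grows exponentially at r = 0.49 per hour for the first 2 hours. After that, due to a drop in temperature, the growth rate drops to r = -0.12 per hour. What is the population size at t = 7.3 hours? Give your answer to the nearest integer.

Phase 1: N(2) = 26480·e^(0.49×2) = 26480·e^0.98 = 70554.8.
Phase 2 runs for 7.3 − 2 = 5.3 hours at r = -0.12.
N(7.3) = 70554.8·e^(-0.12×5.3) = 70554.8·e^-0.636 = 37352.1.

37352 cells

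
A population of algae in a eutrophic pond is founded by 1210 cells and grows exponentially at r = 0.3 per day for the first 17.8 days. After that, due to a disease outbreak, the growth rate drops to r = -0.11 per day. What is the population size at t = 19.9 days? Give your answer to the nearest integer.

200261 cells

Phase 1: N(17.8) = 1210·e^(0.3×17.8) = 1210·e^5.34 = 252300.
Phase 2 runs for 19.9 − 17.8 = 2.1 days at r = -0.11.
N(19.9) = 252300·e^(-0.11×2.1) = 252300·e^-0.231 = 200261.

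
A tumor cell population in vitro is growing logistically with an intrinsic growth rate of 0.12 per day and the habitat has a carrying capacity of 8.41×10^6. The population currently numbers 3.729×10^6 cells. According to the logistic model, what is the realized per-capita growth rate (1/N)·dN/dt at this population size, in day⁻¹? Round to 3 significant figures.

0.0668 per day

(1/N)·dN/dt = r(1 − N/K) = 0.12 × (1 − 3.729×10^6/8.41×10^6).
= 0.12 × 0.5566 = 0.066792.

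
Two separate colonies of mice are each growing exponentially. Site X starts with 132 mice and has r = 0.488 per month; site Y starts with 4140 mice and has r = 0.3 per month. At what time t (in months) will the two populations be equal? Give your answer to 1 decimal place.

18.3 months

Set 132·e^(0.488t) = 4140·e^(0.3t).
e^((0.488 − 0.3)t) = 4140/132 → e^(0.188·t) = 31.364.
0.188·t = ln(31.364) = 3.4456, so t = 3.4456/0.188 = 18.328.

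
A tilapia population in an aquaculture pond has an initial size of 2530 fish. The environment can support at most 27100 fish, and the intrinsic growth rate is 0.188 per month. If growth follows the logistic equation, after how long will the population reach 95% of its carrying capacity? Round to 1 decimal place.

A = (K − N₀)/N₀ = (27100 − 2530)/2530 = 9.7115.
Solve 27100/(1 + 9.7115·e^(−0.188t)) = 25745: 1 + 9.7115·e^(−0.188t) = 1.0526, so e^(−0.188t) = 0.00541953.
−0.188·t = ln(0.00541953) = -5.2177, so t = 5.2177/0.188 = 27.754.

27.8 months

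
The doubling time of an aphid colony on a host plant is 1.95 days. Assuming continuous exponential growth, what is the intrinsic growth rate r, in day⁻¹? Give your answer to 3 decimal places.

r = ln(2)/t_d = 0.6931/1.95 = 0.35546.

0.355 per day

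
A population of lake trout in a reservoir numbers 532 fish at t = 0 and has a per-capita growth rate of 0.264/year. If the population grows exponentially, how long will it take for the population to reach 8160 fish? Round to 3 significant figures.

10.3 years

Set N₀·e^(rt) = 8160: e^(0.264·t) = 8160/532 = 15.338.
0.264·t = ln(15.338) = 2.7304, so t = 2.7304/0.264 = 10.342.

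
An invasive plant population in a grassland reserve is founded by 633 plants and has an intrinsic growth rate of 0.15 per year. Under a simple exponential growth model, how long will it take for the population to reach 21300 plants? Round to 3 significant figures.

23.4 years

Set N₀·e^(rt) = 21300: e^(0.15·t) = 21300/633 = 33.649.
0.15·t = ln(33.649) = 3.516, so t = 3.516/0.15 = 23.44.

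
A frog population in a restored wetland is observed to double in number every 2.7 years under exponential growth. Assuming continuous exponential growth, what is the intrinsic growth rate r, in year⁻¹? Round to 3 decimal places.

0.257 per year

r = ln(2)/t_d = 0.6931/2.7 = 0.25672.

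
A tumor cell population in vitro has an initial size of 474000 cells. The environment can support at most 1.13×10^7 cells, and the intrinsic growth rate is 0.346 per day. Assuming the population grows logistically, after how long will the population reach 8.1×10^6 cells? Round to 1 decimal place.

11.7 days

A = (K − N₀)/N₀ = (1.13×10^7 − 474000)/474000 = 22.84.
Solve 1.13×10^7/(1 + 22.84·e^(−0.346t)) = 8.1×10^6: 1 + 22.84·e^(−0.346t) = 1.3951, so e^(−0.346t) = 0.0172972.
−0.346·t = ln(0.0172972) = -4.0572, so t = 4.0572/0.346 = 11.726.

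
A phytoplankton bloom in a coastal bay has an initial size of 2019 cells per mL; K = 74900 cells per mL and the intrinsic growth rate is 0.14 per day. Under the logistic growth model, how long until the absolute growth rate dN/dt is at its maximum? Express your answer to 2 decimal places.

Logistic growth is fastest at N = K/2 = 37450.
A = (K − N₀)/N₀ = 36.098. Set K/(1 + A·e^(−rt)) = K/2 → A·e^(−rt) = 1.
e^(−0.14t) = 1/36.098 = 0.0277027, so t = ln(36.098)/0.14 = 3.5862/0.14 = 25.616.

25.62 days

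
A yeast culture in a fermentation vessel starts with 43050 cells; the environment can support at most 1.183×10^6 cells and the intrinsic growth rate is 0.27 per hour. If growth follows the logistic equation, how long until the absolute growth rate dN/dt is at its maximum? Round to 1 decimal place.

Logistic growth is fastest at N = K/2 = 591500.
A = (K − N₀)/N₀ = 26.48. Set K/(1 + A·e^(−rt)) = K/2 → A·e^(−rt) = 1.
e^(−0.27t) = 1/26.48 = 0.0377648, so t = ln(26.48)/0.27 = 3.2764/0.27 = 12.135.

12.1 hours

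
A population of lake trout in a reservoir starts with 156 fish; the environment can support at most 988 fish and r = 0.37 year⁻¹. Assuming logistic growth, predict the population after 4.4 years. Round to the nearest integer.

483 fish

A = (K − N₀)/N₀ = (988 − 156)/156 = 5.3333.
N(t) = K/(1 + A·e^(−rt)) = 988/(1 + 5.3333×e^(−0.37×4.4)).
e^(−1.628) = 0.19632; denominator = 1 + 5.3333×0.19632 = 2.047.
N = 988/2.047 = 482.646.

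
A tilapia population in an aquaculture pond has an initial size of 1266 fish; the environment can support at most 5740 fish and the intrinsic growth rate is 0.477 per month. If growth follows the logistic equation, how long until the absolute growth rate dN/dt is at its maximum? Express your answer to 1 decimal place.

Logistic growth is fastest at N = K/2 = 2870.
A = (K − N₀)/N₀ = 3.534. Set K/(1 + A·e^(−rt)) = K/2 → A·e^(−rt) = 1.
e^(−0.477t) = 1/3.534 = 0.282968, so t = ln(3.534)/0.477 = 1.2624/0.477 = 2.6466.

2.6 months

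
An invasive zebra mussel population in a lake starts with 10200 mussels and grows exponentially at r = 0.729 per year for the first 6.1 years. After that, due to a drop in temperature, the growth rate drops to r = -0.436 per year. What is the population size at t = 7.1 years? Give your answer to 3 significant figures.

563000 mussels

Phase 1: N(6.1) = 10200·e^(0.729×6.1) = 10200·e^4.447 = 870691.
Phase 2 runs for 7.1 − 6.1 = 1 years at r = -0.436.
N(7.1) = 870691·e^(-0.436×1) = 870691·e^-0.436 = 563005.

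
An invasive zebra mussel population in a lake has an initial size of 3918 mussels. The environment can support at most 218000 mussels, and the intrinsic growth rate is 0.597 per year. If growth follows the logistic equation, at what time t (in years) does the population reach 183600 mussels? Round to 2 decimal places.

9.51 years

A = (K − N₀)/N₀ = (218000 − 3918)/3918 = 54.641.
Solve 218000/(1 + 54.641·e^(−0.597t)) = 183600: 1 + 54.641·e^(−0.597t) = 1.1874, so e^(−0.597t) = 0.00342902.
−0.597·t = ln(0.00342902) = -5.6755, so t = 5.6755/0.597 = 9.5067.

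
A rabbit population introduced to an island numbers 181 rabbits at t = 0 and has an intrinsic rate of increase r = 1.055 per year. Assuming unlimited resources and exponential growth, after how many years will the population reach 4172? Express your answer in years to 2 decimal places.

2.97 years

Set N₀·e^(rt) = 4172: e^(1.055·t) = 4172/181 = 23.05.
1.055·t = ln(23.05) = 3.1377, so t = 3.1377/1.055 = 2.9741.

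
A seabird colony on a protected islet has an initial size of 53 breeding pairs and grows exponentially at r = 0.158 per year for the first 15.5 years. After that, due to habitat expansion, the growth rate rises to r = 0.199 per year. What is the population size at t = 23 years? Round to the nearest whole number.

2729 breeding pairs

Phase 1: N(15.5) = 53·e^(0.158×15.5) = 53·e^2.449 = 613.569.
Phase 2 runs for 23 − 15.5 = 7.5 years at r = 0.199.
N(23) = 613.569·e^(0.199×7.5) = 613.569·e^1.493 = 2729.28.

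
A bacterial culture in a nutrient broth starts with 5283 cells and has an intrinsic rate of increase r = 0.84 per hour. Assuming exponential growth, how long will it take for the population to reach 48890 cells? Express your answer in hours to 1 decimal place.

Set N₀·e^(rt) = 48890: e^(0.84·t) = 48890/5283 = 9.2542.
0.84·t = ln(9.2542) = 2.2251, so t = 2.2251/0.84 = 2.6489.

2.6 hours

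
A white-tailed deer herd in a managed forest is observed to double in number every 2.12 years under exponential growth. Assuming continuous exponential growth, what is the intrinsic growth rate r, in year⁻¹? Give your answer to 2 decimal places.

0.33 per year

r = ln(2)/t_d = 0.6931/2.12 = 0.32696.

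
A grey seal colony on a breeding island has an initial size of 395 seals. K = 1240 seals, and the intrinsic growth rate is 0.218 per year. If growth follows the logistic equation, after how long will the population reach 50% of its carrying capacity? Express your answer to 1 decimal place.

3.5 years

A = (K − N₀)/N₀ = (1240 − 395)/395 = 2.1392.
Solve 1240/(1 + 2.1392·e^(−0.218t)) = 620: 1 + 2.1392·e^(−0.218t) = 2, so e^(−0.218t) = 0.467456.
−0.218·t = ln(0.467456) = -0.76045, so t = 0.76045/0.218 = 3.4883.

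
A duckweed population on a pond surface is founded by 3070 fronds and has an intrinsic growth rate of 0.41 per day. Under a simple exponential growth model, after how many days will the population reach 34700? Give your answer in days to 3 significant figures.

Set N₀·e^(rt) = 34700: e^(0.41·t) = 34700/3070 = 11.303.
0.41·t = ln(11.303) = 2.4251, so t = 2.4251/0.41 = 5.9148.

5.91 days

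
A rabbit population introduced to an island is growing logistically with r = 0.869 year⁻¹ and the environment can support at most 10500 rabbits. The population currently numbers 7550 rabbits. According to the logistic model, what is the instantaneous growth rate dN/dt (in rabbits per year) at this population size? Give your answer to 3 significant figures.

dN/dt = rN(1 − N/K) = 0.869 × 7550 × (1 − 7550/10500).
1 − 7550/10500 = 0.28095; dN/dt = 0.869 × 7550 × 0.28095 = 1843.3.

1840 rabbits per year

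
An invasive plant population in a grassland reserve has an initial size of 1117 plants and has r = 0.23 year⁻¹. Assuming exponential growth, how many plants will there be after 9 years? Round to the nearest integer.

8852 plants

N(t) = N₀·e^(rt) = 1117 × e^(0.23×9) = 1117 × e^2.07.
e^2.07 ≈ 7.9248, so N ≈ 1117 × 7.9248 = 8852.03.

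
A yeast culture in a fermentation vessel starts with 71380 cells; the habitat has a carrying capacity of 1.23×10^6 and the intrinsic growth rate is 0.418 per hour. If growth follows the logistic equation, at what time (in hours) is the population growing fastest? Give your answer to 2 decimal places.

6.67 hours

Logistic growth is fastest at N = K/2 = 615000.
A = (K − N₀)/N₀ = 16.232. Set K/(1 + A·e^(−rt)) = K/2 → A·e^(−rt) = 1.
e^(−0.418t) = 1/16.232 = 0.0616078, so t = ln(16.232)/0.418 = 2.787/0.418 = 6.6674.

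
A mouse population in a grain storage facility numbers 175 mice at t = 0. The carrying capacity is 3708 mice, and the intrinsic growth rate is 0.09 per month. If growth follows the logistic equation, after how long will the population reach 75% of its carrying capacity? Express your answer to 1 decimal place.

45.6 months

A = (K − N₀)/N₀ = (3708 − 175)/175 = 20.189.
Solve 3708/(1 + 20.189·e^(−0.09t)) = 2781: 1 + 20.189·e^(−0.09t) = 1.3333, so e^(−0.09t) = 0.016511.
−0.09·t = ln(0.016511) = -4.1037, so t = 4.1037/0.09 = 45.597.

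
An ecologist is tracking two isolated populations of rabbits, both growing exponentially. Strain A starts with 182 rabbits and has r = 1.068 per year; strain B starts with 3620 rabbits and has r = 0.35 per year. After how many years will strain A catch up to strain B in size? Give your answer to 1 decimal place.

4.2 years

Set 182·e^(1.068t) = 3620·e^(0.35t).
e^((1.068 − 0.35)t) = 3620/182 → e^(0.718·t) = 19.89.
0.718·t = ln(19.89) = 2.9902, so t = 2.9902/0.718 = 4.1647.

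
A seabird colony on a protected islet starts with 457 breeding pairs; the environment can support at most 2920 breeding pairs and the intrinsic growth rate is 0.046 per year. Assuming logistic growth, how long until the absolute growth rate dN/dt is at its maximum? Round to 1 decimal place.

36.6 years

Logistic growth is fastest at N = K/2 = 1460.
A = (K − N₀)/N₀ = 5.3895. Set K/(1 + A·e^(−rt)) = K/2 → A·e^(−rt) = 1.
e^(−0.046t) = 1/5.3895 = 0.185546, so t = ln(5.3895)/0.046 = 1.6845/0.046 = 36.619.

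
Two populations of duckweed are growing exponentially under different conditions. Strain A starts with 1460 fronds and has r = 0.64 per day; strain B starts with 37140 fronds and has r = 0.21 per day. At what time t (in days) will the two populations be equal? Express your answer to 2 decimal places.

Set 1460·e^(0.64t) = 37140·e^(0.21t).
e^((0.64 − 0.21)t) = 37140/1460 → e^(0.43·t) = 25.438.
0.43·t = ln(25.438) = 3.2363, so t = 3.2363/0.43 = 7.5262.

7.53 days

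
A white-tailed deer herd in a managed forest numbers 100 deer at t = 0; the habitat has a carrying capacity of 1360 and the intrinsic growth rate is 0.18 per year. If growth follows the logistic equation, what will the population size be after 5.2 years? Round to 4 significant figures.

A = (K − N₀)/N₀ = (1360 − 100)/100 = 12.6.
N(t) = K/(1 + A·e^(−rt)) = 1360/(1 + 12.6×e^(−0.18×5.2)).
e^(−0.936) = 0.39219; denominator = 1 + 12.6×0.39219 = 5.9416.
N = 1360/5.9416 = 228.893.

228.9 deer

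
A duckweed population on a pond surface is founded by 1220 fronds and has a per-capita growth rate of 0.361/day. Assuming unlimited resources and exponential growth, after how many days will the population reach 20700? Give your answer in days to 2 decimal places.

7.84 days

Set N₀·e^(rt) = 20700: e^(0.361·t) = 20700/1220 = 16.967.
0.361·t = ln(16.967) = 2.8313, so t = 2.8313/0.361 = 7.8429.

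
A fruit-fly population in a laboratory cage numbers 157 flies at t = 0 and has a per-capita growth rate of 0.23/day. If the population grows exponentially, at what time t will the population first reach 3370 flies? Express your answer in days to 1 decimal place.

Set N₀·e^(rt) = 3370: e^(0.23·t) = 3370/157 = 21.465.
0.23·t = ln(21.465) = 3.0664, so t = 3.0664/0.23 = 13.332.

13.3 days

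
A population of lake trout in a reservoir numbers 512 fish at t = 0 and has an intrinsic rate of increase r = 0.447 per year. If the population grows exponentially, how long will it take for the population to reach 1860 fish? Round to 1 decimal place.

Set N₀·e^(rt) = 1860: e^(0.447·t) = 1860/512 = 3.6328.
0.447·t = ln(3.6328) = 1.29, so t = 1.29/0.447 = 2.8859.

2.9 years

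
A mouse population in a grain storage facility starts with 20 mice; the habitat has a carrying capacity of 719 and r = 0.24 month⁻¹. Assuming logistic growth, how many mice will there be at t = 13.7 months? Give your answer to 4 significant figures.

A = (K − N₀)/N₀ = (719 − 20)/20 = 34.95.
N(t) = K/(1 + A·e^(−rt)) = 719/(1 + 34.95×e^(−0.24×13.7)).
e^(−3.288) = 0.037328; denominator = 1 + 34.95×0.037328 = 2.3046.
N = 719/2.3046 = 311.981.

312.0 mice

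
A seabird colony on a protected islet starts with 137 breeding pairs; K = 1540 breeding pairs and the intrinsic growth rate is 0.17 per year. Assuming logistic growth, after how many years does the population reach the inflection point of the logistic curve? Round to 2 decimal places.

13.68 years

Logistic growth is fastest at N = K/2 = 770.
A = (K − N₀)/N₀ = 10.241. Set K/(1 + A·e^(−rt)) = K/2 → A·e^(−rt) = 1.
e^(−0.17t) = 1/10.241 = 0.0976479, so t = ln(10.241)/0.17 = 2.3264/0.17 = 13.685.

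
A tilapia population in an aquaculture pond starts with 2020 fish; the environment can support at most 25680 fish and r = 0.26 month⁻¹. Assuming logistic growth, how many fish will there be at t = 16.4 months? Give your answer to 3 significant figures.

A = (K − N₀)/N₀ = (25680 − 2020)/2020 = 11.713.
N(t) = K/(1 + A·e^(−rt)) = 25680/(1 + 11.713×e^(−0.26×16.4)).
e^(−4.264) = 0.014066; denominator = 1 + 11.713×0.014066 = 1.1648.
N = 25680/1.1648 = 22047.6.

22000 fish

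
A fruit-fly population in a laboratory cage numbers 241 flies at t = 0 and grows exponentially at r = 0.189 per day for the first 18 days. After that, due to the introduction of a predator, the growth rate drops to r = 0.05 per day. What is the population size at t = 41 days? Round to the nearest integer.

Phase 1: N(18) = 241·e^(0.189×18) = 241·e^3.402 = 7235.81.
Phase 2 runs for 41 − 18 = 23 days at r = 0.05.
N(41) = 7235.81·e^(0.05×23) = 7235.81·e^1.15 = 22852.1.

22852 flies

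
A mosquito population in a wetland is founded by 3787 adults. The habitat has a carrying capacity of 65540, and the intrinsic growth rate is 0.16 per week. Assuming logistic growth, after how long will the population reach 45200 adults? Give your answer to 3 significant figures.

A = (K − N₀)/N₀ = (65540 − 3787)/3787 = 16.307.
Solve 65540/(1 + 16.307·e^(−0.16t)) = 45200: 1 + 16.307·e^(−0.16t) = 1.45, so e^(−0.16t) = 0.0275962.
−0.16·t = ln(0.0275962) = -3.5901, so t = 3.5901/0.16 = 22.438.

22.4 weeks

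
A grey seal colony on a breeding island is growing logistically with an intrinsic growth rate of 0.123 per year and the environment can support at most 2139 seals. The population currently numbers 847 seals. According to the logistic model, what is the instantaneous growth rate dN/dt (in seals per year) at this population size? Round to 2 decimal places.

62.93 seals per year

dN/dt = rN(1 − N/K) = 0.123 × 847 × (1 − 847/2139).
1 − 847/2139 = 0.60402; dN/dt = 0.123 × 847 × 0.60402 = 62.927.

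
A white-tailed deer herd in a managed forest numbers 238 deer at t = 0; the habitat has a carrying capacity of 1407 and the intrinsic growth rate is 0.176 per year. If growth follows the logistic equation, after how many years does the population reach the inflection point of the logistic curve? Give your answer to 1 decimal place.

Logistic growth is fastest at N = K/2 = 703.5.
A = (K − N₀)/N₀ = 4.9118. Set K/(1 + A·e^(−rt)) = K/2 → A·e^(−rt) = 1.
e^(−0.176t) = 1/4.9118 = 0.203593, so t = ln(4.9118)/0.176 = 1.5916/0.176 = 9.0434.

9.0 years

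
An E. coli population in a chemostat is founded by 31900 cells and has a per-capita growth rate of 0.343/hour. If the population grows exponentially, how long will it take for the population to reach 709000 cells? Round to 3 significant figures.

9.04 hours

Set N₀·e^(rt) = 709000: e^(0.343·t) = 709000/31900 = 22.226.
0.343·t = ln(22.226) = 3.1012, so t = 3.1012/0.343 = 9.0415.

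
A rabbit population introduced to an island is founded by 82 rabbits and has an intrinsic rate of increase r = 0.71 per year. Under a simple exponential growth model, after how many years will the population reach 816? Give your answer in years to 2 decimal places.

3.24 years

Set N₀·e^(rt) = 816: e^(0.71·t) = 816/82 = 9.9512.
0.71·t = ln(9.9512) = 2.2977, so t = 2.2977/0.71 = 3.2362.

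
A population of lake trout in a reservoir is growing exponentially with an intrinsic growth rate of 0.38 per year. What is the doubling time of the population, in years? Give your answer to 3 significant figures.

1.82 years

Doubling time t_d = ln(2)/r = 0.6931/0.38 = 1.8241.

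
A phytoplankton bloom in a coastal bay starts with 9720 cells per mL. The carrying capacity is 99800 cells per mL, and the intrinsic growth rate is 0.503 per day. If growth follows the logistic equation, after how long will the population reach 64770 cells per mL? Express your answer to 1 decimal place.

A = (K − N₀)/N₀ = (99800 − 9720)/9720 = 9.2675.
Solve 99800/(1 + 9.2675·e^(−0.503t)) = 64770: 1 + 9.2675·e^(−0.503t) = 1.5408, so e^(−0.503t) = 0.0583585.
−0.503·t = ln(0.0583585) = -2.8412, so t = 2.8412/0.503 = 5.6484.

5.6 days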